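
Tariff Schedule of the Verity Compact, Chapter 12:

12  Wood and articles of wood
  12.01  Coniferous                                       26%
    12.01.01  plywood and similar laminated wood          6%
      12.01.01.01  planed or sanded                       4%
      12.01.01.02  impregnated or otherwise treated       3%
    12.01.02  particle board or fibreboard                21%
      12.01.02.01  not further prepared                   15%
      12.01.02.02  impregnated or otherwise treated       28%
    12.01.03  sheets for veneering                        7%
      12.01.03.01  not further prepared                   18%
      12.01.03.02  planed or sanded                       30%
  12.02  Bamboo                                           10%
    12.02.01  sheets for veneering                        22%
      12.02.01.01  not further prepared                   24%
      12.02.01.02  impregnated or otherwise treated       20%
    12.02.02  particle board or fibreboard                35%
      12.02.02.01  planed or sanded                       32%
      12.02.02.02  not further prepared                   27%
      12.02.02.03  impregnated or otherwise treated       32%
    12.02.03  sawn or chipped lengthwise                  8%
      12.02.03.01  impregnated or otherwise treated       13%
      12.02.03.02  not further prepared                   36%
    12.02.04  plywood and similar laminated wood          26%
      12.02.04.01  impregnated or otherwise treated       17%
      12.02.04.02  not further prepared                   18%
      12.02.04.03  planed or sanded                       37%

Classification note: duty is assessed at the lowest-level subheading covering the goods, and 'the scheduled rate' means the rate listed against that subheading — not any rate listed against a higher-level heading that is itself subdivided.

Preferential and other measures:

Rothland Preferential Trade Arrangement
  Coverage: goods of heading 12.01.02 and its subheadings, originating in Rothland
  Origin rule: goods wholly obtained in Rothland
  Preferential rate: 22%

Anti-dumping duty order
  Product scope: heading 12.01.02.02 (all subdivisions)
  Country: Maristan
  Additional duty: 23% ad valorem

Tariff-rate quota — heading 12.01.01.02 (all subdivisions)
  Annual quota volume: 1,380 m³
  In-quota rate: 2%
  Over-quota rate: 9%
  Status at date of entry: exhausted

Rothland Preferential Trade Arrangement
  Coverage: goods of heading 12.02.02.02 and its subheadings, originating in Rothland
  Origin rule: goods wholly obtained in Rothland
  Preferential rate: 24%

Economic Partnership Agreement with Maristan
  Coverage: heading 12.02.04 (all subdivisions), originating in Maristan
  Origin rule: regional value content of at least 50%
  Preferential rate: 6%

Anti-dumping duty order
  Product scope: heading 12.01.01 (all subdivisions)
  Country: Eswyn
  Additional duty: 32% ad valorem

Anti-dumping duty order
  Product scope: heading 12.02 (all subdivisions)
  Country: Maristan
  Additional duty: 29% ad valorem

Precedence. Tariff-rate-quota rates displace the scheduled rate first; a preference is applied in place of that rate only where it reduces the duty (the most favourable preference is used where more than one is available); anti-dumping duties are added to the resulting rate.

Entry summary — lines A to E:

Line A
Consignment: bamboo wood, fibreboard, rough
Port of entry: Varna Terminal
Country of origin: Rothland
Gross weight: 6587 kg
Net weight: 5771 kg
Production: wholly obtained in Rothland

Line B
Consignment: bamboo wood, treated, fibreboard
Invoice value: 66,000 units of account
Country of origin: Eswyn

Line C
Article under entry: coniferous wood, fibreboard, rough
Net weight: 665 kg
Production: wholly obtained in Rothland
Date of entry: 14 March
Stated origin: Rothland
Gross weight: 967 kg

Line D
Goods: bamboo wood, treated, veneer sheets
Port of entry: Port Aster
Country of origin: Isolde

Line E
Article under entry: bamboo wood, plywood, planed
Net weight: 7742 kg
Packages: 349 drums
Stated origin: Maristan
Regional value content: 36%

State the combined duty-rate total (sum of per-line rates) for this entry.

157%

Line A: bamboo → 12.02; fibreboard → 12.02.02; rough → 12.02.02.02. Scheduled 27%. Rothland agreement on 12.01.02: 12.02.02.02 not covered; Rothland agreement on 12.02.02.02: wholly obtained → 24% available; preferential 24%. → 24%.
Line B: bamboo → 12.02; fibreboard → 12.02.02; treated → 12.02.02.03. Scheduled 32%. No special measure applies. → 32%.
Line C: coniferous → 12.01; fibreboard → 12.01.02; rough → 12.01.02.01. Scheduled 15%. Rothland agreement on 12.01.02: wholly obtained → 22% available; Rothland agreement on 12.02.02.02: 12.01.02.01 not covered; preference 22% not lower than 15% → no reduction. → 15%.
Line D: bamboo → 12.02; veneer sheets → 12.02.01; treated → 12.02.01.02. Scheduled 20%. No special measure applies. → 20%.
Line E: bamboo → 12.02; plywood → 12.02.04; planed → 12.02.04.03. Scheduled 37%. Maristan agreement on 12.02.04: RVC < 50%; anti-dumping (Maristan, 12.02): +29%; total 37% + 29% = 66%. → 66%.
Sum: 24% + 32% + 15% + 20% + 66% = 157%.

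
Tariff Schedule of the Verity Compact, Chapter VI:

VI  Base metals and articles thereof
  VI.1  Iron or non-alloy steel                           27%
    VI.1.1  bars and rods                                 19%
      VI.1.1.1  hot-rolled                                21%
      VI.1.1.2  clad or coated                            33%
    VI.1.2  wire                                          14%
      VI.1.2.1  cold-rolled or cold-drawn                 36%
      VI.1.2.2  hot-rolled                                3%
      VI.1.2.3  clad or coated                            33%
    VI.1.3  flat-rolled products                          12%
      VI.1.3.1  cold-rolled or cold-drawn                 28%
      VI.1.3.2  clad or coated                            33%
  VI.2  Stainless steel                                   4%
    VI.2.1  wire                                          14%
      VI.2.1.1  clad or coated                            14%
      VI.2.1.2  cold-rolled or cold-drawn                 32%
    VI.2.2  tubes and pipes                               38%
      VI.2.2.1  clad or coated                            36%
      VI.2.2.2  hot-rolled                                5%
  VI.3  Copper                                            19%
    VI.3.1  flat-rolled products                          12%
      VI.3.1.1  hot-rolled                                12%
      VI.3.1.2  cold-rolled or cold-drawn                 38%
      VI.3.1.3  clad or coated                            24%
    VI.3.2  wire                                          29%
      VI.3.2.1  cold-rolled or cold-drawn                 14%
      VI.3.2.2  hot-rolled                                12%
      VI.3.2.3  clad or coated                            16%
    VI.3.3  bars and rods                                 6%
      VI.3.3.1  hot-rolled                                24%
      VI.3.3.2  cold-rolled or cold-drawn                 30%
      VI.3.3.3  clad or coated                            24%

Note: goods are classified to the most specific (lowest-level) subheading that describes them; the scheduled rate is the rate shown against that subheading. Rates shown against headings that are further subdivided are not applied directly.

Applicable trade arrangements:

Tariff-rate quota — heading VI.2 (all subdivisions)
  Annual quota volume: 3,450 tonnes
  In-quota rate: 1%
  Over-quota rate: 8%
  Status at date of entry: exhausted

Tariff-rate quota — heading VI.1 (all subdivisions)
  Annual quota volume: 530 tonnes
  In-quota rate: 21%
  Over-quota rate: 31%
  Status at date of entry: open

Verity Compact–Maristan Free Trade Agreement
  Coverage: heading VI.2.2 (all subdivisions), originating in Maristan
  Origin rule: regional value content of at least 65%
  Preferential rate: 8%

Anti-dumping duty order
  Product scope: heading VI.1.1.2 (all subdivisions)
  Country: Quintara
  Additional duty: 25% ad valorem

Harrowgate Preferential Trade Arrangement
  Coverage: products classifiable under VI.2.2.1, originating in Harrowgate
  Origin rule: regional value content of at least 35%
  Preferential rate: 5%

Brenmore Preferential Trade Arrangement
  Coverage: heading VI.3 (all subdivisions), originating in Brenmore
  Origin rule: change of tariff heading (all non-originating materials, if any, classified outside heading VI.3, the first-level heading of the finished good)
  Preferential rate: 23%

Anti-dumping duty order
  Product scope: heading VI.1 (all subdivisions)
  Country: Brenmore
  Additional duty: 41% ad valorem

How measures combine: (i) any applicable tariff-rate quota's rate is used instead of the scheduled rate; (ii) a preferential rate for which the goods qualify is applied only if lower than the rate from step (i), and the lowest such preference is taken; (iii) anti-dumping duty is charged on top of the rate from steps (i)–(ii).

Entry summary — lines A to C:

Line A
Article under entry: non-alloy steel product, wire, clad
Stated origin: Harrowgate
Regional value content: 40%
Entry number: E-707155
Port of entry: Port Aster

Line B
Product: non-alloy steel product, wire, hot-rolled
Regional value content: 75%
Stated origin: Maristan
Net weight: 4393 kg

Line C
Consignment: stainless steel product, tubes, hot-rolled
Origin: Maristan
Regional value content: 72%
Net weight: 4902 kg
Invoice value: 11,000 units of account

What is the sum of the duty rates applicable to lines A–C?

Line A: non-alloy steel → VI.1; wire → VI.1.2; clad → VI.1.2.3. Scheduled 33%. quota on VI.1 open → in-quota 21%; Harrowgate agreement on VI.2.2.1: VI.1.2.3 not covered. → 21%.
Line B: non-alloy steel → VI.1; wire → VI.1.2; hot-rolled → VI.1.2.2. Scheduled 3%. quota on VI.1 open → in-quota 21%; Maristan agreement on VI.2.2: VI.1.2.2 not covered. → 21%.
Line C: stainless steel → VI.2; tubes → VI.2.2; hot-rolled → VI.2.2.2. Scheduled 5%. quota on VI.2 exhausted → over-quota 8%; Maristan agreement on VI.2.2: RVC ≥ 65% → 8% available; preference 8% not lower than 8% → no reduction. → 8%.
Sum: 21% + 21% + 8% = 50%.

50%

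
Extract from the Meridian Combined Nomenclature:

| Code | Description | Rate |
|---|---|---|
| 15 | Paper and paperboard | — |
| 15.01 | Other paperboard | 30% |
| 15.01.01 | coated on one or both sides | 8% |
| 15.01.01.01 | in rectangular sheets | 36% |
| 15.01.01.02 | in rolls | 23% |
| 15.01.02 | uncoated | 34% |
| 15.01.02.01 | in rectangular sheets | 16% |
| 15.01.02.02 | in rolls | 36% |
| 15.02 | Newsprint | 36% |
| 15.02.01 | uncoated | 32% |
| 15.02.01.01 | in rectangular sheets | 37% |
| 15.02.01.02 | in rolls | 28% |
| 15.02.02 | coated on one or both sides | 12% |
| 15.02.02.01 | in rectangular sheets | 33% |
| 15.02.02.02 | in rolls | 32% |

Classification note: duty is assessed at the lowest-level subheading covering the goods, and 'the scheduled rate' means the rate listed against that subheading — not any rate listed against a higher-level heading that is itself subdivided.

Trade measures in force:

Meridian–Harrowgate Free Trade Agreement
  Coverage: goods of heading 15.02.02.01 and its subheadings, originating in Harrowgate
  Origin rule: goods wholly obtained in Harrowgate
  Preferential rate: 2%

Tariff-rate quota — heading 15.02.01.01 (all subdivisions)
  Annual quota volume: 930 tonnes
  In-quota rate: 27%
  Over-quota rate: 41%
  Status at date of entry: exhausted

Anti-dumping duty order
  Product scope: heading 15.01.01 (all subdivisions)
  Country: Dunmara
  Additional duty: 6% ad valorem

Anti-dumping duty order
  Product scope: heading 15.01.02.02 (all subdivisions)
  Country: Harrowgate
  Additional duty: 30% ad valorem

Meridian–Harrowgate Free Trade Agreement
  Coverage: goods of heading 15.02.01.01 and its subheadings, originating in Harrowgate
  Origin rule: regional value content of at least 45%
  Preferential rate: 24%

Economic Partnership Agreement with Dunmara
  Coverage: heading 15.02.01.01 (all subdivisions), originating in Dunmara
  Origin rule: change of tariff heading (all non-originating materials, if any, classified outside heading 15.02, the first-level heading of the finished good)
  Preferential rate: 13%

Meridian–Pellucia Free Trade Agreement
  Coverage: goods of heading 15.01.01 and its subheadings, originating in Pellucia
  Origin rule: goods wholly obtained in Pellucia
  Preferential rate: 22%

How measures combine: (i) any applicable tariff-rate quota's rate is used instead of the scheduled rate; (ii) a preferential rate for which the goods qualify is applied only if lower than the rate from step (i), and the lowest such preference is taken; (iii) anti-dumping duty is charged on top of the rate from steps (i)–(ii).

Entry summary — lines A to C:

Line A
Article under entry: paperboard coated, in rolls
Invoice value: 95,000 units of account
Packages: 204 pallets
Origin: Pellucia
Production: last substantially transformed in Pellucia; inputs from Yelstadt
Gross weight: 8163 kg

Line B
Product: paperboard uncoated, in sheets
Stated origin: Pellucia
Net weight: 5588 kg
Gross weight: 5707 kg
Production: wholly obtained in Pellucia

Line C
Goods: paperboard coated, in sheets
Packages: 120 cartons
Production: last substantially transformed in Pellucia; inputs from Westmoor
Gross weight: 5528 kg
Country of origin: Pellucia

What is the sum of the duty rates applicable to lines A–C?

75%

Line A: paperboard → 15.01; coated → 15.01.01; in rolls → 15.01.01.02. Scheduled 23%. Pellucia agreement on 15.01.01: not wholly obtained. → 23%.
Line B: paperboard → 15.01; uncoated → 15.01.02; in sheets → 15.01.02.01. Scheduled 16%. Pellucia agreement on 15.01.01: 15.01.02.01 not covered. → 16%.
Line C: paperboard → 15.01; coated → 15.01.01; in sheets → 15.01.01.01. Scheduled 36%. Pellucia agreement on 15.01.01: not wholly obtained. → 36%.
Sum: 23% + 16% + 36% = 75%.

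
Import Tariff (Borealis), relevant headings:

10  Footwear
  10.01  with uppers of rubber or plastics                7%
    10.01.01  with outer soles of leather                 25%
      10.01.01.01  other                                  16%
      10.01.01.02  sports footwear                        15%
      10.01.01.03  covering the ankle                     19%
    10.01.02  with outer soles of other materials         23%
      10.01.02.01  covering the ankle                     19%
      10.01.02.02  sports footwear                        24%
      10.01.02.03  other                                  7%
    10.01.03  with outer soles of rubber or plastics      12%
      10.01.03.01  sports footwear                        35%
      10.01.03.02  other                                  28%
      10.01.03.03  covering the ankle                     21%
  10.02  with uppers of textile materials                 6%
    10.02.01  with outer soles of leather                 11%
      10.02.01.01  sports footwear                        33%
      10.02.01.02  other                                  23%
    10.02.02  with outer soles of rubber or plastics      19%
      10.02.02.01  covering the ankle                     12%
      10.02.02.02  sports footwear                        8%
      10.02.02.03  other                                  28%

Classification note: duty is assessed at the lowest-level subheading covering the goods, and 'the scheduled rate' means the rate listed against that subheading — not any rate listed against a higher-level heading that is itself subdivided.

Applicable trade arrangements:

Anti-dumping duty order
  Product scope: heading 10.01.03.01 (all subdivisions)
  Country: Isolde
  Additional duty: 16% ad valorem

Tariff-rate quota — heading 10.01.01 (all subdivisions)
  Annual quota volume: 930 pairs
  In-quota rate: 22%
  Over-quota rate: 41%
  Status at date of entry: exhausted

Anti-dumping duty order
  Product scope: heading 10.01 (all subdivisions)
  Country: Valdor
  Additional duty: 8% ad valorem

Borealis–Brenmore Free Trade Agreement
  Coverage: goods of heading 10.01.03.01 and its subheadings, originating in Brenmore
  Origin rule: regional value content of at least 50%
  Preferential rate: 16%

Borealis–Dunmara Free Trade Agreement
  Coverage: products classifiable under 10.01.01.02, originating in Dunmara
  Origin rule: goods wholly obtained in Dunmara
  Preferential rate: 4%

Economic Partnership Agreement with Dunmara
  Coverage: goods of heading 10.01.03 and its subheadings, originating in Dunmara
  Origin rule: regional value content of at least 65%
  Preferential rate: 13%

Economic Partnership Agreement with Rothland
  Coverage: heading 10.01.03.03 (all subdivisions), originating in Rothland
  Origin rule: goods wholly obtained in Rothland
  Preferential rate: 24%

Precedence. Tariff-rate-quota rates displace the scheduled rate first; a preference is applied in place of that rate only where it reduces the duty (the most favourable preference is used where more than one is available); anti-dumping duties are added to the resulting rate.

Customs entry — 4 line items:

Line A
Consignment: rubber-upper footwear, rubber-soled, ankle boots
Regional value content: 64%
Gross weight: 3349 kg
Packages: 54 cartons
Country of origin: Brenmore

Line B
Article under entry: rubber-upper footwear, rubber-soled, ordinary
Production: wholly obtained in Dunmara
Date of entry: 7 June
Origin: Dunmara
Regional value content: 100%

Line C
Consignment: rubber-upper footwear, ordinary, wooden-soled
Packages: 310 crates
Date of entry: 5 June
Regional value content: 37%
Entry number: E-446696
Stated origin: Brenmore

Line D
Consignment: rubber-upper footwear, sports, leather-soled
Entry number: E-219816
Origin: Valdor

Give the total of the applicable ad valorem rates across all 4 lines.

Line A: rubber-upper → 10.01; rubber-soled → 10.01.03; ankle boots → 10.01.03.03. Scheduled 21%. Brenmore agreement on 10.01.03.01: 10.01.03.03 not covered. → 21%.
Line B: rubber-upper → 10.01; rubber-soled → 10.01.03; ordinary → 10.01.03.02. Scheduled 28%. Dunmara agreement on 10.01.01.02: 10.01.03.02 not covered; Dunmara agreement on 10.01.03: RVC ≥ 65% → 13% available; preferential 13%. → 13%.
Line C: rubber-upper → 10.01; wooden-soled → 10.01.02; ordinary → 10.01.02.03. Scheduled 7%. Brenmore agreement on 10.01.03.01: 10.01.02.03 not covered. → 7%.
Line D: rubber-upper → 10.01; leather-soled → 10.01.01; sports → 10.01.01.02. Scheduled 15%. quota on 10.01.01 exhausted → over-quota 41%; anti-dumping (Valdor, 10.01): +8%; total 41% + 8% = 49%. → 49%.
Sum: 21% + 13% + 7% + 49% = 90%.

90%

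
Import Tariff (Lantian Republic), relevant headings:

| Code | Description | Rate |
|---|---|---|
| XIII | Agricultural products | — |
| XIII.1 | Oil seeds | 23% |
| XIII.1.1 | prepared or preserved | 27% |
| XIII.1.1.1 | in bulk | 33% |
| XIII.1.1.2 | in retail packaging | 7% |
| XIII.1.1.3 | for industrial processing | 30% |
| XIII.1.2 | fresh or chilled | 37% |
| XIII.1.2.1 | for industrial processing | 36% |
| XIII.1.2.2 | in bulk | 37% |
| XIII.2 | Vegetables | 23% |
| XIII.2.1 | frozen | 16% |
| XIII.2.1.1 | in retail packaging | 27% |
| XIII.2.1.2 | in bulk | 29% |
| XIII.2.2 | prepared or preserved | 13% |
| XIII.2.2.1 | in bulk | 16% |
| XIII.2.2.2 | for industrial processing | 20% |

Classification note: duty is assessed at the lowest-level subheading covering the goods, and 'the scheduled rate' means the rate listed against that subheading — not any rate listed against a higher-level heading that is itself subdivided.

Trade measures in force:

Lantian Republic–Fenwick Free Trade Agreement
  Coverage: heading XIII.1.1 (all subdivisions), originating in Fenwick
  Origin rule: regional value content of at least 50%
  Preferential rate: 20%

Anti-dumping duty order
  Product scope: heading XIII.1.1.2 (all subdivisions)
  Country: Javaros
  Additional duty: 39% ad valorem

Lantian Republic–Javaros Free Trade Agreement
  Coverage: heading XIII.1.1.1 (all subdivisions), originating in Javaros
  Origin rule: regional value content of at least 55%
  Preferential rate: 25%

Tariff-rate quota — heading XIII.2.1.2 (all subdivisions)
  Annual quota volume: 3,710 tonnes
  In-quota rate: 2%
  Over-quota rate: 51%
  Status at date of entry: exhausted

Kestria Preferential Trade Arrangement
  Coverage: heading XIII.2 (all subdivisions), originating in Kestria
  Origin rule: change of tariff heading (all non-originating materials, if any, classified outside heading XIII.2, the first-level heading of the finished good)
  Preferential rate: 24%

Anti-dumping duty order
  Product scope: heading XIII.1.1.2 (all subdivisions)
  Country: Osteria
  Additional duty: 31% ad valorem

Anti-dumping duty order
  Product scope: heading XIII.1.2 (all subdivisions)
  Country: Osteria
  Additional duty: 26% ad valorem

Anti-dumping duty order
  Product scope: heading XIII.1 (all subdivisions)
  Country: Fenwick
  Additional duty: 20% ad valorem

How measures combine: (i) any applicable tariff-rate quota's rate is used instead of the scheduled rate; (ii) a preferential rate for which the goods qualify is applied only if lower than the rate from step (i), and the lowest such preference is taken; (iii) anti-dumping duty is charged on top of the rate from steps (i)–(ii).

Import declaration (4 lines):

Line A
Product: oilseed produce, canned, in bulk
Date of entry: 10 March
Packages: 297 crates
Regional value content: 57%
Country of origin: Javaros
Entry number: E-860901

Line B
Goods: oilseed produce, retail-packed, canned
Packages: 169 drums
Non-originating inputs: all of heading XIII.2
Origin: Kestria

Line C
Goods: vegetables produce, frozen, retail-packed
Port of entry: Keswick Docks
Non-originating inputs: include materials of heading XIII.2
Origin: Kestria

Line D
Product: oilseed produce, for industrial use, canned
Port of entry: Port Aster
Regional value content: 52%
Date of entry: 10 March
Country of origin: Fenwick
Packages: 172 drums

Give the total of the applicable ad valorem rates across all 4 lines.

99%

Line A: oilseed → XIII.1; canned → XIII.1.1; in bulk → XIII.1.1.1. Scheduled 33%. Javaros agreement on XIII.1.1.1: RVC ≥ 55% → 25% available; preferential 25%. → 25%.
Line B: oilseed → XIII.1; canned → XIII.1.1; retail-packed → XIII.1.1.2. Scheduled 7%. Kestria agreement on XIII.2: XIII.1.1.2 not covered. → 7%.
Line C: vegetables → XIII.2; frozen → XIII.2.1; retail-packed → XIII.2.1.1. Scheduled 27%. Kestria agreement on XIII.2: CTH not met. → 27%.
Line D: oilseed → XIII.1; canned → XIII.1.1; for industrial use → XIII.1.1.3. Scheduled 30%. Fenwick agreement on XIII.1.1: RVC ≥ 50% → 20% available; preferential 20%; anti-dumping (Fenwick, XIII.1): +20%; total 20% + 20% = 40%. → 40%.
Sum: 25% + 7% + 27% + 40% = 99%.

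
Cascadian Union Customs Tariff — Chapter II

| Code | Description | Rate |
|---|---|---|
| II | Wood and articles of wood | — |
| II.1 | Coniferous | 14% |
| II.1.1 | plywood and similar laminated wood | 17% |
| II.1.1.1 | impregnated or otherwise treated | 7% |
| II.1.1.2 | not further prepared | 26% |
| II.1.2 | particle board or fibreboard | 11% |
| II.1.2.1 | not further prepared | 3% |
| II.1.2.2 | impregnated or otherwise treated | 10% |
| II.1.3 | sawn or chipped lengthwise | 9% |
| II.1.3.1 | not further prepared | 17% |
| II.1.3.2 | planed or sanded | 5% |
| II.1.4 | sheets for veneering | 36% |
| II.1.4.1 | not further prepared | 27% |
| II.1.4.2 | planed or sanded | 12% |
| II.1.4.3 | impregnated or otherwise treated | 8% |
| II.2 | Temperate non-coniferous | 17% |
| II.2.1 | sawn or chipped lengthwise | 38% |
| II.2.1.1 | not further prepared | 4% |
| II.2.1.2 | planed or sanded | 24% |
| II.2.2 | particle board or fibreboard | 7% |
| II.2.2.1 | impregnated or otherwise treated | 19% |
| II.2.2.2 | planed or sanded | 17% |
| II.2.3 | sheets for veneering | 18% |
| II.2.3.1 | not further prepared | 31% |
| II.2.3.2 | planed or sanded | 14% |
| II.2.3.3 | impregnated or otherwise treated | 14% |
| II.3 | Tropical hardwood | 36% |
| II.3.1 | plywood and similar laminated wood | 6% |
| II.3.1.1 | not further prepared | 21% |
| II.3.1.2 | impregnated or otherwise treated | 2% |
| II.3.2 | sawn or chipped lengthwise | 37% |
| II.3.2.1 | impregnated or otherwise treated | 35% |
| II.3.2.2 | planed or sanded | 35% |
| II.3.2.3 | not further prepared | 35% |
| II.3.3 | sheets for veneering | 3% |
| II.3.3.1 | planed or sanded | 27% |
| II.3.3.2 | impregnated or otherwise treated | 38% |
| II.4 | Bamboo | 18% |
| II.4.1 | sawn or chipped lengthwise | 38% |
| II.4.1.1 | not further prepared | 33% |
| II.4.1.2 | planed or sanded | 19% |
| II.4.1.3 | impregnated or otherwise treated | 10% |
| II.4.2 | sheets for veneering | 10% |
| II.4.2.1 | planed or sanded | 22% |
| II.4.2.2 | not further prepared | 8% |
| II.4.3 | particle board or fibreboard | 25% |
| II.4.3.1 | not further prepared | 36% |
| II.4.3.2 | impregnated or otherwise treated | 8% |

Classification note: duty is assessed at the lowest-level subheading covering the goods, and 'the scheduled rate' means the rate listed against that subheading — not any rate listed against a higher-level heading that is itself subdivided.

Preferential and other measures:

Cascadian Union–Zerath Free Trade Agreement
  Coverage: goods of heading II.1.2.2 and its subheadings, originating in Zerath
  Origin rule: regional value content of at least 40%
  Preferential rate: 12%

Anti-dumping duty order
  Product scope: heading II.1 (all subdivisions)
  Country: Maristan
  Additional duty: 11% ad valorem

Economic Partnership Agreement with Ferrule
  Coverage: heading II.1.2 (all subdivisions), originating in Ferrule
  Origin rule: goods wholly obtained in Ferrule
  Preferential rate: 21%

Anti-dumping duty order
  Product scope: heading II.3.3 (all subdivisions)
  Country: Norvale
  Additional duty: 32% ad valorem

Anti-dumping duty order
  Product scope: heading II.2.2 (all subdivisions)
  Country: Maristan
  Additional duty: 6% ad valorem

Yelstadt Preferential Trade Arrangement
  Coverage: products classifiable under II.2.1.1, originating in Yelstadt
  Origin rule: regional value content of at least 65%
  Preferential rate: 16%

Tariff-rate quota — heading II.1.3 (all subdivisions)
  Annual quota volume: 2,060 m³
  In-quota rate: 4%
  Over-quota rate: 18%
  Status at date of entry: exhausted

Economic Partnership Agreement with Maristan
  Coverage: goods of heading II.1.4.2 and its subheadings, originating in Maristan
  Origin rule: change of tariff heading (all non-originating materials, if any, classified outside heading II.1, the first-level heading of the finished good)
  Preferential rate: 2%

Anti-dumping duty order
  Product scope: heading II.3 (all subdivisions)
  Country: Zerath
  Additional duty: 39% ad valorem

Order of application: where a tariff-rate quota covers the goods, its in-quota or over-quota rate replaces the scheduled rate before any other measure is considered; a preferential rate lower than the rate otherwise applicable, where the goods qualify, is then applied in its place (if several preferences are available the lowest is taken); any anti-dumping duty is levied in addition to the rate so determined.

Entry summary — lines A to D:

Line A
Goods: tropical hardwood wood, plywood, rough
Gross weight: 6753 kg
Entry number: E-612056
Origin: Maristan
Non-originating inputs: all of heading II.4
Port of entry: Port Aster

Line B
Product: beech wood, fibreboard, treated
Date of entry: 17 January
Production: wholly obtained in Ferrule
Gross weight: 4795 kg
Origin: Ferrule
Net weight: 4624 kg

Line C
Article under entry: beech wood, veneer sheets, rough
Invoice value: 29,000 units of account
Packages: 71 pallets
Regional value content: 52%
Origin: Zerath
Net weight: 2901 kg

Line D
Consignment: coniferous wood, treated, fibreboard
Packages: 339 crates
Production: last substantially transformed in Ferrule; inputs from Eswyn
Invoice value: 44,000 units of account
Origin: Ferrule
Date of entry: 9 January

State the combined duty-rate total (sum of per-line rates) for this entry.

Line A: tropical hardwood → II.3; plywood → II.3.1; rough → II.3.1.1. Scheduled 21%. Maristan agreement on II.1.4.2: II.3.1.1 not covered. → 21%.
Line B: beech → II.2; fibreboard → II.2.2; treated → II.2.2.1. Scheduled 19%. Ferrule agreement on II.1.2: II.2.2.1 not covered. → 19%.
Line C: beech → II.2; veneer sheets → II.2.3; rough → II.2.3.1. Scheduled 31%. Zerath agreement on II.1.2.2: II.2.3.1 not covered. → 31%.
Line D: coniferous → II.1; fibreboard → II.1.2; treated → II.1.2.2. Scheduled 10%. Ferrule agreement on II.1.2: not wholly obtained. → 10%.
Sum: 21% + 19% + 31% + 10% = 81%.

81%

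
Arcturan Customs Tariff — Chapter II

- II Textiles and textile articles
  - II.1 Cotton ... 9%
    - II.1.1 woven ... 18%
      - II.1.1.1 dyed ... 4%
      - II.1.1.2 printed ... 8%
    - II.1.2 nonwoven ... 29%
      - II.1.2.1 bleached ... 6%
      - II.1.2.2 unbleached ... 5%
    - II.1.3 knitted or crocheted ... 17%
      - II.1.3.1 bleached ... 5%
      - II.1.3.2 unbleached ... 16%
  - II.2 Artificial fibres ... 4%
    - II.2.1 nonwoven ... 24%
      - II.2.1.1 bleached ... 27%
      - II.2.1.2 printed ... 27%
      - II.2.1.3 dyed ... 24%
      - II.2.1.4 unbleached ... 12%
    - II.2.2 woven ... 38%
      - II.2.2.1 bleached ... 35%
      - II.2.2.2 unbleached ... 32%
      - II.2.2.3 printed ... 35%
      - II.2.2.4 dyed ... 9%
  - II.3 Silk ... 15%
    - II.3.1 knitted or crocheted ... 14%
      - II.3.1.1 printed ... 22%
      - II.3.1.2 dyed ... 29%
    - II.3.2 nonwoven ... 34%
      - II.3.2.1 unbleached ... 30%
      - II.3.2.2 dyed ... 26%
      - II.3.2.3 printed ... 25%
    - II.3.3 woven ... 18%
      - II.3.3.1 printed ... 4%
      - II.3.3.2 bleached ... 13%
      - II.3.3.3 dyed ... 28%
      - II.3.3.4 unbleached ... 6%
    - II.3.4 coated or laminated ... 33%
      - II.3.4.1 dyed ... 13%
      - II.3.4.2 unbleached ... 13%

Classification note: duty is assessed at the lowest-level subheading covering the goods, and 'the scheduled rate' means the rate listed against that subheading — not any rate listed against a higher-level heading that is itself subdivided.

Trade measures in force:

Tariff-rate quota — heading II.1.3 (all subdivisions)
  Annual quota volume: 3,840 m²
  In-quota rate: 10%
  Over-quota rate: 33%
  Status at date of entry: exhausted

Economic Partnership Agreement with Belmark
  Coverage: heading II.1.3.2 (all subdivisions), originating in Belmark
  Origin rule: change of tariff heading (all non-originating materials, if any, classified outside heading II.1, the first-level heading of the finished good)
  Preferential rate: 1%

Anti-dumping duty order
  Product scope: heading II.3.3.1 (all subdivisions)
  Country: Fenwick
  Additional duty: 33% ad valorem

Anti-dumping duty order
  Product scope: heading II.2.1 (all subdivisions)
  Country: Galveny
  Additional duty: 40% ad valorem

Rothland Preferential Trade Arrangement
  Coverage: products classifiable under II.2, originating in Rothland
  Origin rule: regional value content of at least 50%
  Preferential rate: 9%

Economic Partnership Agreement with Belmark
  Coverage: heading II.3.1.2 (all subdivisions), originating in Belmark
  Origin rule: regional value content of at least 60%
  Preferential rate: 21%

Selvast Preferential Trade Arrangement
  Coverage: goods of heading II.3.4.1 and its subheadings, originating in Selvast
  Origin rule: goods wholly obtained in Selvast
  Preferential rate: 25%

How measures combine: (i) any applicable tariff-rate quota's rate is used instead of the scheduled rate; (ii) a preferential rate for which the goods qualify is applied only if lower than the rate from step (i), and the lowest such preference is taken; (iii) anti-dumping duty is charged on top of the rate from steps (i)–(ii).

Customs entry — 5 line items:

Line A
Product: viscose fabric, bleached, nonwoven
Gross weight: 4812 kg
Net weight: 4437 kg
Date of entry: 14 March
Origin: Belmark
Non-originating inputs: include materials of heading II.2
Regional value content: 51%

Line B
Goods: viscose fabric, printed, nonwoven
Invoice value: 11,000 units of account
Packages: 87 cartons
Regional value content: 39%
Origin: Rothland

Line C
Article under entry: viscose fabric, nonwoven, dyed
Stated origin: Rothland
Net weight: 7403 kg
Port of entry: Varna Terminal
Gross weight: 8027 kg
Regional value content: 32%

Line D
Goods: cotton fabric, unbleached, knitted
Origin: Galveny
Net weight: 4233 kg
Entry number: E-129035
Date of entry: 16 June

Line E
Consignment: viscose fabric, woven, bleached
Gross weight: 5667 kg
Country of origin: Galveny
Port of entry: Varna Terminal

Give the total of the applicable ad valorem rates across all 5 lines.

Line A: viscose → II.2; nonwoven → II.2.1; bleached → II.2.1.1. Scheduled 27%. Belmark agreement on II.1.3.2: II.2.1.1 not covered; Belmark agreement on II.3.1.2: II.2.1.1 not covered. → 27%.
Line B: viscose → II.2; nonwoven → II.2.1; printed → II.2.1.2. Scheduled 27%. Rothland agreement on II.2: RVC < 50%. → 27%.
Line C: viscose → II.2; nonwoven → II.2.1; dyed → II.2.1.3. Scheduled 24%. Rothland agreement on II.2: RVC < 50%. → 24%.
Line D: cotton → II.1; knitted → II.1.3; unbleached → II.1.3.2. Scheduled 16%. quota on II.1.3 exhausted → over-quota 33%. → 33%.
Line E: viscose → II.2; woven → II.2.2; bleached → II.2.2.1. Scheduled 35%. No special measure applies. → 35%.
Sum: 27% + 27% + 24% + 33% + 35% = 146%.

146%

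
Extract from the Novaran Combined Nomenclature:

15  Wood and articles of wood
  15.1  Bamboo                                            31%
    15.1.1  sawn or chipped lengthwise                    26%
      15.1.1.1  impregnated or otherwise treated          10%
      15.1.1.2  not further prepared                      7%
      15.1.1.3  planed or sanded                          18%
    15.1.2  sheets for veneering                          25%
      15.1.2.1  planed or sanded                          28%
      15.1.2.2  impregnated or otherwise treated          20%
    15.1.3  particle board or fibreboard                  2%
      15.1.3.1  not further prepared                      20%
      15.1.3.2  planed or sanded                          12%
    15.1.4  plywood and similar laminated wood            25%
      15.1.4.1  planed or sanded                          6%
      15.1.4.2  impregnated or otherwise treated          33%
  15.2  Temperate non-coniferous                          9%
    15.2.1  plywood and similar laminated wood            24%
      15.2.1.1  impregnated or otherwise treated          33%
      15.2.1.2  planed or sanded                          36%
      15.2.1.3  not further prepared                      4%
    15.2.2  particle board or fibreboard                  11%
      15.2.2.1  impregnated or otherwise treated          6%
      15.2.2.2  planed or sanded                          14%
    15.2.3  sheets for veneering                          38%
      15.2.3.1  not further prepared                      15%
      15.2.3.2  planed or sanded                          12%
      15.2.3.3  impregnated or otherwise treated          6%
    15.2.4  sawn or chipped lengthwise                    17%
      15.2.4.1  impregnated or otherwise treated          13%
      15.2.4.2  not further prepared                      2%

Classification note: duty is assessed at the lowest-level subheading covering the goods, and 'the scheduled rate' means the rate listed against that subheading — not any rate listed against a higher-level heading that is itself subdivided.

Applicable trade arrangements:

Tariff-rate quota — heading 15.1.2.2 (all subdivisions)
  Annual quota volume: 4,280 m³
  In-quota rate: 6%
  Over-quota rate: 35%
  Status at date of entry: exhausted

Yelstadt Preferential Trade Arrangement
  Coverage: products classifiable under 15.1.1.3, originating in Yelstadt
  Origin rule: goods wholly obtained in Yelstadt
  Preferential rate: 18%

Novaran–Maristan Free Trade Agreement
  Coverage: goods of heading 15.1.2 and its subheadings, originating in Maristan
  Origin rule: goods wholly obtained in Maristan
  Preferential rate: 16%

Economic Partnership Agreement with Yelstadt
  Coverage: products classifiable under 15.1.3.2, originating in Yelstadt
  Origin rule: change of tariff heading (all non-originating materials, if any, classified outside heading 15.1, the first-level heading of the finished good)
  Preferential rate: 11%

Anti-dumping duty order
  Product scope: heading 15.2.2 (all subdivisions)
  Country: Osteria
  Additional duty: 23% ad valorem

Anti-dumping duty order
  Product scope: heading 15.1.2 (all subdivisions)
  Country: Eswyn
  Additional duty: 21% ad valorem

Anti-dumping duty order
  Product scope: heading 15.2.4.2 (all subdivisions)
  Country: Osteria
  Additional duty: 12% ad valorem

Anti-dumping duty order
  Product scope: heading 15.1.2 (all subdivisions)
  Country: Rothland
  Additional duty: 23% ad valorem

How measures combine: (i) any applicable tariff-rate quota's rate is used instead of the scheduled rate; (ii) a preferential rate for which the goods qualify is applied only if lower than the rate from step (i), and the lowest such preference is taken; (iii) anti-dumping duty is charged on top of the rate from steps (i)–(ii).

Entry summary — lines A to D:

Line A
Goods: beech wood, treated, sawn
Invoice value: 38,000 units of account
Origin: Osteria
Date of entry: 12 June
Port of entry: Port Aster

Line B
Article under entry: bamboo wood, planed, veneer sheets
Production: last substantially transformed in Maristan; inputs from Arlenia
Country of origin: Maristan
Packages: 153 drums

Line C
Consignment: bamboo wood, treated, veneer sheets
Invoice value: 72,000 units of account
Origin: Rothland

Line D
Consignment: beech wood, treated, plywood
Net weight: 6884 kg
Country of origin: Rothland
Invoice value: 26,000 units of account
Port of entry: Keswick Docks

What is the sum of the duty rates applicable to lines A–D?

Line A: beech → 15.2; sawn → 15.2.4; treated → 15.2.4.1. Scheduled 13%. No special measure applies. → 13%.
Line B: bamboo → 15.1; veneer sheets → 15.1.2; planed → 15.1.2.1. Scheduled 28%. Maristan agreement on 15.1.2: not wholly obtained. → 28%.
Line C: bamboo → 15.1; veneer sheets → 15.1.2; treated → 15.1.2.2. Scheduled 20%. quota on 15.1.2.2 exhausted → over-quota 35%; anti-dumping (Rothland, 15.1.2): +23%; total 35% + 23% = 58%. → 58%.
Line D: beech → 15.2; plywood → 15.2.1; treated → 15.2.1.1. Scheduled 33%. No special measure applies. → 33%.
Sum: 13% + 28% + 58% + 33% = 132%.

132%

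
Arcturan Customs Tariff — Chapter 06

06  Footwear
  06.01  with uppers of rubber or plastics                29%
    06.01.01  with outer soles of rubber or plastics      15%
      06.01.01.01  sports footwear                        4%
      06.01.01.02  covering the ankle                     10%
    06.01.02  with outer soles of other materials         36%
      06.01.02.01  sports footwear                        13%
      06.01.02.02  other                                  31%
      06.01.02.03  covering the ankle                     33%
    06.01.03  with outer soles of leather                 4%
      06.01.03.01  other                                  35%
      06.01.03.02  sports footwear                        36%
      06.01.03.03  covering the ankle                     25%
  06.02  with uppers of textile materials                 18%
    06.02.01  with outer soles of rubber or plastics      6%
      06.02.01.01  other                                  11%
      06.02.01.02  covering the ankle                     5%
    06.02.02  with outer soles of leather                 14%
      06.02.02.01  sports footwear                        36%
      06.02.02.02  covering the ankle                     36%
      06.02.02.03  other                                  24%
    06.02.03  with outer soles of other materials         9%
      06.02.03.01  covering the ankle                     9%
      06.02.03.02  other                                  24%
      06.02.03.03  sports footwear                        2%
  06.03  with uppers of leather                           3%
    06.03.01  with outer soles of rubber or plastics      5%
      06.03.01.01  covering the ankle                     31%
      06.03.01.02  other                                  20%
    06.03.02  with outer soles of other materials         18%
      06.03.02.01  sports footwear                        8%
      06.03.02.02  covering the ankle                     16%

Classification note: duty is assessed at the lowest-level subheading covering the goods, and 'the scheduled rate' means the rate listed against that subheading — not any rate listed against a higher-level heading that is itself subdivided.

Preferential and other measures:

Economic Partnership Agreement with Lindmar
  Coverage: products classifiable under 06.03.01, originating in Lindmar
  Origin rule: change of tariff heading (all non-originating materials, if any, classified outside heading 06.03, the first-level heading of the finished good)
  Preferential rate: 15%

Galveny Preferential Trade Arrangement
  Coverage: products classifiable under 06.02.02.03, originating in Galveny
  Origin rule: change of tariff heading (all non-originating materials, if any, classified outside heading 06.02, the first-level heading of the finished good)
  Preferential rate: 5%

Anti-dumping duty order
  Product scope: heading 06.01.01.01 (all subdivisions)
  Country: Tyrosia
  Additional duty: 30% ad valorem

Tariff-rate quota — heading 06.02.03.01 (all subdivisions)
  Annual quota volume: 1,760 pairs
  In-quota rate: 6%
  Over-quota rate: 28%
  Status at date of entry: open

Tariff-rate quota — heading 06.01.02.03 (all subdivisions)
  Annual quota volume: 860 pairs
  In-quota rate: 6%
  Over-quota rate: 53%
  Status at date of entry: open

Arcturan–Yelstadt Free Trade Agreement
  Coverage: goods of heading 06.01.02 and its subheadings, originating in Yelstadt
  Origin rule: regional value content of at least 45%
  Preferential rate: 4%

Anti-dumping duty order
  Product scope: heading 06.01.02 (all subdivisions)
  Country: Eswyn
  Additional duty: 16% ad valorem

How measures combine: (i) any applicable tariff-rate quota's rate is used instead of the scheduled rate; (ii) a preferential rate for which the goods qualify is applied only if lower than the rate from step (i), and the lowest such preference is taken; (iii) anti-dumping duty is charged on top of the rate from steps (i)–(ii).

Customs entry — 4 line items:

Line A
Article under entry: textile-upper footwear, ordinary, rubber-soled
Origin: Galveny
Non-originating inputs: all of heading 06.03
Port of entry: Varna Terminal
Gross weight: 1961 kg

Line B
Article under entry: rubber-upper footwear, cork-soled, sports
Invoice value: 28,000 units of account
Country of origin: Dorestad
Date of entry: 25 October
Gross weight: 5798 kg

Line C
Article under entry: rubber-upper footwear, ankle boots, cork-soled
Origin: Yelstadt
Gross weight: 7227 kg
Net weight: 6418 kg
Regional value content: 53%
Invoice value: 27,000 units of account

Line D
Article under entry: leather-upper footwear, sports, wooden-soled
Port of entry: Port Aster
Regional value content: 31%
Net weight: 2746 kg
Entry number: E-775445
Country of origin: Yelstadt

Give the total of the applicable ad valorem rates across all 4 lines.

36%

Line A: textile-upper → 06.02; rubber-soled → 06.02.01; ordinary → 06.02.01.01. Scheduled 11%. Galveny agreement on 06.02.02.03: 06.02.01.01 not covered. → 11%.
Line B: rubber-upper → 06.01; cork-soled → 06.01.02; sports → 06.01.02.01. Scheduled 13%. No special measure applies. → 13%.
Line C: rubber-upper → 06.01; cork-soled → 06.01.02; ankle boots → 06.01.02.03. Scheduled 33%. quota on 06.01.02.03 open → in-quota 6%; Yelstadt agreement on 06.01.02: RVC ≥ 45% → 4% available; preferential 4%. → 4%.
Line D: leather-upper → 06.03; wooden-soled → 06.03.02; sports → 06.03.02.01. Scheduled 8%. Yelstadt agreement on 06.01.02: 06.03.02.01 not covered. → 8%.
Sum: 11% + 13% + 4% + 8% = 36%.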